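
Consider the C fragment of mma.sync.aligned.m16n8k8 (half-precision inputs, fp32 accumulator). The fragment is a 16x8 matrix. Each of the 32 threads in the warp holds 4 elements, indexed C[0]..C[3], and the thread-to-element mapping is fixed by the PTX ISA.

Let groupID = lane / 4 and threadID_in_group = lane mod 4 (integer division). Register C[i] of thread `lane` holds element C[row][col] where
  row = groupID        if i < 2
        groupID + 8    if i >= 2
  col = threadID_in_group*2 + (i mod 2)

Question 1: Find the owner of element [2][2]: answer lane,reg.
r:2=>grp=2,rB=0  c:2=>tig=1,lo=0
L=2*4+1=9  i=0*2+0=0

9,0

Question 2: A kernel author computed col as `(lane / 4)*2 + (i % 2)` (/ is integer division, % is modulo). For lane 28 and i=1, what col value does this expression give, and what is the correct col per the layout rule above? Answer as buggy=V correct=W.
`(lane / 4)*2 + (i % 2)`[28,1]→15
28: G=7,T=0
[1] (7+0,0*2+1) = (7,1)
col: 15 vs 1

buggy=15 correct=1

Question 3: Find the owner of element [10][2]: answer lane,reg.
r:10=>grp=2,rB=1  c:2=>tig=1,lo=0
L=2*4+1=9  i=1*2+0=2

9,2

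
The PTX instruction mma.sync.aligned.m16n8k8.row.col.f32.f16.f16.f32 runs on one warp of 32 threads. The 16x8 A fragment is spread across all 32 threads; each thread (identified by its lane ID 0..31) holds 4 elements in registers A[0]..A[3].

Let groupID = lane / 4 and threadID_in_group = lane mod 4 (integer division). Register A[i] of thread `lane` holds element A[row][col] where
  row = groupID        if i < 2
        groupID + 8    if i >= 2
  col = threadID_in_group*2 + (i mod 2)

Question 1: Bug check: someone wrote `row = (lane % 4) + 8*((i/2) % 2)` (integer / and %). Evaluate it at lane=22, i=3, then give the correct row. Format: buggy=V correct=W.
`(lane % 4) + 8*((i/2) % 2)`[22,3]->10
lane 22: g=5 (22/4), t=2 (22%4)
i=3: r=5+8=13, c=2*2+1=5
row: 10 vs 13

buggy=10 correct=13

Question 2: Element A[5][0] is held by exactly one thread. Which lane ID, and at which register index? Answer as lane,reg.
20,0

r=5→G=5,rhi=0  c=0→T=0,p=0
L=5*4+0=20  i=0*2+0=0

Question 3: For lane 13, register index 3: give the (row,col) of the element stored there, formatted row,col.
L=13→G=13>>2=3, T=13&3=1
[3]→row 3+8=11  col 1·2+1=3

11,3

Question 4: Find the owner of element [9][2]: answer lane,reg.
5,2

r=9→G=1,rhi=1  c=2→T=1,p=0
L=1*4+1=5  i=1*2+0=2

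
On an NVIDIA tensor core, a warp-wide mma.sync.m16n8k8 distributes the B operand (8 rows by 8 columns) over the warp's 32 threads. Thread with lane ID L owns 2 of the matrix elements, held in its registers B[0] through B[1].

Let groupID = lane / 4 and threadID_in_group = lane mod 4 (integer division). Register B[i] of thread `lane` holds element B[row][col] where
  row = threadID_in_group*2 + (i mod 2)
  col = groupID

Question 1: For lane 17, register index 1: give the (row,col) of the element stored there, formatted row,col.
3,4

lane 17->17/4=4, 17 mod 4=1
i=1  r:2·1+1->3  c:4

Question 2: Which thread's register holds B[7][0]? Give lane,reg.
c=0->g=0  r=7->t=3,b0=1
L=0*4+3=3  i=1=1

3,1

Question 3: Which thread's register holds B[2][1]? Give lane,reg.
c=1→G=1  r=2→T=1,p=0
L=1*4+1=5  i=0=0

5,0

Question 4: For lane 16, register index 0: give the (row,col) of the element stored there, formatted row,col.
lane 16: grp=4 (16/4), tig=0 (16%4)
i=0: r=0*2+0=0, c=grp=4

0,4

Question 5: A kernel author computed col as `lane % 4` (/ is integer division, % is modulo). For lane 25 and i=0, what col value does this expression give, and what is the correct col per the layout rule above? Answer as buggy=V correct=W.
buggy=1 correct=6

`lane % 4`[25,0]->1
L=25->gid=25>>2=6, tid=25&3=1
[0]->row 1·2+0=2  col gid=6
col: 1 vs 6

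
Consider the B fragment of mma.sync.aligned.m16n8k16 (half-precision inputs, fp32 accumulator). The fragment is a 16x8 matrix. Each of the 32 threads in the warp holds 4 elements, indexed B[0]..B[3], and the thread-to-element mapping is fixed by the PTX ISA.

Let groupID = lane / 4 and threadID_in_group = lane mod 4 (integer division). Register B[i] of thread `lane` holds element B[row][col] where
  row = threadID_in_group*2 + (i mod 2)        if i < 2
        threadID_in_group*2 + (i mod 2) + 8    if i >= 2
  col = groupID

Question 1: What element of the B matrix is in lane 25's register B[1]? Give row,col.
lane 25->25/4=6, 25 mod 4=1
i=1  r:2·1+1+0->3  c:6

3,6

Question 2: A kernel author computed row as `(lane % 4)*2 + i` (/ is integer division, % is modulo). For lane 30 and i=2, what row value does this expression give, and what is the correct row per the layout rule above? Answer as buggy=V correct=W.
buggy=6 correct=12

`(lane % 4)*2 + i`[30,2]⇒6
lane 30⇒30/4=7, 30 mod 4=2
i=2  r:2·2+0+8⇒12  c:7
row: 6 vs 12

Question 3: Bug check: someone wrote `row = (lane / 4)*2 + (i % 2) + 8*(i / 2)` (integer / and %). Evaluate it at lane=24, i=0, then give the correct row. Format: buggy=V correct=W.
`(lane / 4)*2 + (i % 2) + 8*(i / 2)`[24,0]⇒12
L=24⇒gr=24>>2=6, th=24&3=0
[0]⇒row 0·2+0+0=0  col gr=6
row: 12 vs 0

buggy=12 correct=0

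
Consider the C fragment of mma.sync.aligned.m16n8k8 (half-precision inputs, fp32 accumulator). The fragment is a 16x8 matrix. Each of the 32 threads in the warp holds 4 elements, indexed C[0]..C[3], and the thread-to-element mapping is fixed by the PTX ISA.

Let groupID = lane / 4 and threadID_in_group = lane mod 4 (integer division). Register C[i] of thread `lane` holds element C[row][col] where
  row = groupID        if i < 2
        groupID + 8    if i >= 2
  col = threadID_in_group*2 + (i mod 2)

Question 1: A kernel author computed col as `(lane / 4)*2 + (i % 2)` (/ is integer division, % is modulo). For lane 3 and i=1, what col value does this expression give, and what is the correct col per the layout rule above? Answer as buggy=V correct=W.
`(lane / 4)*2 + (i % 2)`[3,1]=>1
3: grp=0,tig=3
[1] (0+0,3*2+1) = (0,7)
col: 1 vs 7

buggy=1 correct=7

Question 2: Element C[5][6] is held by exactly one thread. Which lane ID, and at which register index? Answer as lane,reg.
23,0

r=5->g=5,rb=0  c=6->t=3,b0=0
L=5*4+3=23  i=0*2+0=0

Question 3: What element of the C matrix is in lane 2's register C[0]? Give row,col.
0,4

lane 2->2/4=0, 2 mod 4=2
i=0  r:0+0->0  c:2·2+0->4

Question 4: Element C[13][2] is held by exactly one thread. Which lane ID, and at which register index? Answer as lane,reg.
21,2

r=13→G=5,rhi=1  c=2→T=1,p=0
L=5*4+1=21  i=1*2+0=2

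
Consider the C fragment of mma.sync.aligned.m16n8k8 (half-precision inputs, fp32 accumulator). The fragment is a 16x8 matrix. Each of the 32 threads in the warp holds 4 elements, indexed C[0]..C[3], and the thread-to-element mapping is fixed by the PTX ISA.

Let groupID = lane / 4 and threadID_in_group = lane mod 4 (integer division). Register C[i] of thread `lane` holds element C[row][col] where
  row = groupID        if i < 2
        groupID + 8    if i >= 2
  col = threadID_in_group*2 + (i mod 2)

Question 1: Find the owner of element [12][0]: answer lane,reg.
r: 12->gid=4,r8=1  c: 0->tid=0,i&1=0
L=4*4+0=16  i=1*2+0=2

16,2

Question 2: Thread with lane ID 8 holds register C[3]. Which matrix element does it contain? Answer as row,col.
10,1

L=8⇒gr=8>>2=2, th=8&3=0
[3]⇒row 2+8=10  col 0·2+1=1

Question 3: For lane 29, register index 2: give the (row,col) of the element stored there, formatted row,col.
lane 29: G=7 (29/4), T=1 (29%4)
i=2: r=7+8=15, c=1*2+0=2

15,2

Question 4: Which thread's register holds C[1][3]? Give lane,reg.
5,1

r=1⇒gr=1,Rb=0  c=3⇒th=1,odd=1
L=1*4+1=5  i=0*2+1=1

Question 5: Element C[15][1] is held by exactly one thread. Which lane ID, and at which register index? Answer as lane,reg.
r=15→G=7,rhi=1  c=1→T=0,p=1
L=7*4+0=28  i=1*2+1=3

28,3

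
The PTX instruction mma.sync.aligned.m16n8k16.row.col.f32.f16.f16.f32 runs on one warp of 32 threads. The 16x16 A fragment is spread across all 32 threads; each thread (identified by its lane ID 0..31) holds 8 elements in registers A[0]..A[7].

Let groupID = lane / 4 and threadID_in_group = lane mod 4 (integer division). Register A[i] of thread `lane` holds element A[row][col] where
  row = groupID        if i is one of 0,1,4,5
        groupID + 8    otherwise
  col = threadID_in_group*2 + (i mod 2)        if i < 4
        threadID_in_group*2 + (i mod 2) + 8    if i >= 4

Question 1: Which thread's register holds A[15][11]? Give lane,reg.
r=15⇒gr=7,Rb=1  c=11⇒Cb=1,th=1,odd=1
L=7*4+1=29  i=1*4+1*2+1=7

29,7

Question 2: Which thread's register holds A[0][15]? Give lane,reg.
r=0->g=0,rb=0  c=15->cb=1,t=3,b0=1
L=0*4+3=3  i=1*4+0*2+1=5

3,5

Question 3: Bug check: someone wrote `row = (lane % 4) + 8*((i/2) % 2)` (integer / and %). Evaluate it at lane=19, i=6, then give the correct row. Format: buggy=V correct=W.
`(lane % 4) + 8*((i/2) % 2)`[19,6]→11
lane 19: G=4 (19/4), T=3 (19%4)
i=6: r=4+8=12, c=3*2+0+8=14
row: 11 vs 12

buggy=11 correct=12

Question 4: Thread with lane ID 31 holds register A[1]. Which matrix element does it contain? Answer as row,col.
lane 31->31/4=7, 31 mod 4=3
i=1  r:7+0->7  c:2·3+1+0->7

7,7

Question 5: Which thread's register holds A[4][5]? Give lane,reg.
r=4->g=4,rb=0  c=5->cb=0,t=2,b0=1
L=4*4+2=18  i=0*4+0*2+1=1

18,1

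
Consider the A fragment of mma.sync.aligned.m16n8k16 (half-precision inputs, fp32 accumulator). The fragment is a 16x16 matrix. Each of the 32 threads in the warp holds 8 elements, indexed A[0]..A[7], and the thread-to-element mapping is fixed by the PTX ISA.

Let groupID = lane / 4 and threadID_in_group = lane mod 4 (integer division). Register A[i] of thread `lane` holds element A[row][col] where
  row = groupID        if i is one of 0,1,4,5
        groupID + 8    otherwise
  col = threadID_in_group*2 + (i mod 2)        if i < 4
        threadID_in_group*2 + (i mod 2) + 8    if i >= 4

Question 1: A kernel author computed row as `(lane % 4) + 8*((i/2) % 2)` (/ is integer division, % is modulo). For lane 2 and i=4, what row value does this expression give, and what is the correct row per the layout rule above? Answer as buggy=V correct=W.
`(lane % 4) + 8*((i/2) % 2)`[2,4]->2
2: g=0,t=2
[4] (0+0,2*2+0+8) = (0,12)
row: 2 vs 0

buggy=2 correct=0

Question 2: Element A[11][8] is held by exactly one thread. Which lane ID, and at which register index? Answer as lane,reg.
r=11->g=3,rb=1  c=8->cb=1,t=0,b0=0
L=3*4+0=12  i=1*4+1*2+0=6

12,6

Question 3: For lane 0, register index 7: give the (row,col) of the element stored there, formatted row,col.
8,9

L=0->g=0>>2=0, t=0&3=0
[7]->row 0+8=8  col 0·2+1+8=9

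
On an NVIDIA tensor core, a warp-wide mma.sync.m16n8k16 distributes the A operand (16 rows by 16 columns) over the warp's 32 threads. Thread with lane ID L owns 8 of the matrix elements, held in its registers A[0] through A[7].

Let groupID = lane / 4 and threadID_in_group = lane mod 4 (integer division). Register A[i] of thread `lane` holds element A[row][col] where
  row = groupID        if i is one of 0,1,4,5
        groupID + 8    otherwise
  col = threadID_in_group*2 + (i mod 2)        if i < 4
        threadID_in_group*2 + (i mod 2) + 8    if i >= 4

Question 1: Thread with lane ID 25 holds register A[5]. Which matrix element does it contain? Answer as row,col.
25: gr=6,th=1
[5] (6+0,1*2+1+8) = (6,11)

6,11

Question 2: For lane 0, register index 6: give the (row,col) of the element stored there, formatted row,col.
8,8

lane 0⇒0/4=0, 0 mod 4=0
i=6  r:0+8⇒8  c:2·0+0+8⇒8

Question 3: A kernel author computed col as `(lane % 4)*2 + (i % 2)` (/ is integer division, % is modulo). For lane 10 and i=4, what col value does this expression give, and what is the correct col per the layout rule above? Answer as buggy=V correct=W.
buggy=4 correct=12

`(lane % 4)*2 + (i % 2)`[10,4]→4
10: G=2,T=2
[4] (2+0,2*2+0+8) = (2,12)
col: 4 vs 12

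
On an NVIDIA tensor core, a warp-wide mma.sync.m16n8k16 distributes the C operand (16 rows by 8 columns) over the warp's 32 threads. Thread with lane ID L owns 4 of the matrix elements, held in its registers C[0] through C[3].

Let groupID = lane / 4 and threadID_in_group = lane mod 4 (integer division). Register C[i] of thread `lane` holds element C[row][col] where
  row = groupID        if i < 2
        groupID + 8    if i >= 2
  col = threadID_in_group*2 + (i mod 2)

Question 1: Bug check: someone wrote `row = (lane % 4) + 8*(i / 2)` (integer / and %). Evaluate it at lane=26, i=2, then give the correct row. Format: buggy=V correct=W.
buggy=10 correct=14

`(lane % 4) + 8*(i / 2)`[26,2]⇒10
lane 26: gr=6 (26/4), th=2 (26%4)
i=2: r=6+8=14, c=2*2+0=4
row: 10 vs 14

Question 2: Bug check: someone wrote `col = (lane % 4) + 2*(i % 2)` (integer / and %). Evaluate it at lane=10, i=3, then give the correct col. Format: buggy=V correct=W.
buggy=4 correct=5

`(lane % 4) + 2*(i % 2)`[10,3]->4
lane 10->10/4=2, 10 mod 4=2
i=3  r:2+8->10  c:2·2+1->5
col: 4 vs 5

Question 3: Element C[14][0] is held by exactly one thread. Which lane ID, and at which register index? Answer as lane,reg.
r=14⇒gr=6,Rb=1  c=0⇒th=0,odd=0
L=6*4+0=24  i=1*2+0=2

24,2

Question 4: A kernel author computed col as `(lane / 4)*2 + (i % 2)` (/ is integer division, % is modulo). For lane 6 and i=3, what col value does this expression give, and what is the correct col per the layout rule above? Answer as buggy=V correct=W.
buggy=3 correct=5

`(lane / 4)*2 + (i % 2)`[6,3]→3
6: G=1,T=2
[3] (1+8,2*2+1) = (9,5)
col: 3 vs 5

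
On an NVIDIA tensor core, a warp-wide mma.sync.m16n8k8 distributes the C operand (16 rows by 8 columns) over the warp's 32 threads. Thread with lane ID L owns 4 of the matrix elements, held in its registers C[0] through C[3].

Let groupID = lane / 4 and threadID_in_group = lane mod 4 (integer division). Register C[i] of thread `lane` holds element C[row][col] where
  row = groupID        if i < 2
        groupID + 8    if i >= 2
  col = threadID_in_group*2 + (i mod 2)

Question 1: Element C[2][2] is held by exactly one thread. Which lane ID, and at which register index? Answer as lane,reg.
r=2→G=2,rhi=0  c=2→T=1,p=0
L=2*4+1=9  i=0*2+0=0

9,0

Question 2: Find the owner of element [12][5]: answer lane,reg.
18,3

r=12⇒gr=4,Rb=1  c=5⇒th=2,odd=1
L=4*4+2=18  i=1*2+1=3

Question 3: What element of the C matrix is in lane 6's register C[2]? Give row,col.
lane 6⇒6/4=1, 6 mod 4=2
i=2  r:1+8⇒9  c:2·2+0⇒4

9,4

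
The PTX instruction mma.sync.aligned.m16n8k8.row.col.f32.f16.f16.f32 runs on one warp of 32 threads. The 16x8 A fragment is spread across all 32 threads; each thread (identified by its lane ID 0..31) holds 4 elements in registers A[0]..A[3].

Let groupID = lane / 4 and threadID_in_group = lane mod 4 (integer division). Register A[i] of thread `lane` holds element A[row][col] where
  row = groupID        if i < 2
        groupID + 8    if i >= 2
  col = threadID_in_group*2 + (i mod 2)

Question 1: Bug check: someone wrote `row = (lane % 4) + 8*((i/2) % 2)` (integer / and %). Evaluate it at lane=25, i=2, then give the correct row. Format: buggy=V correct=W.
buggy=9 correct=14

`(lane % 4) + 8*((i/2) % 2)`[25,2]⇒9
L=25⇒gr=25>>2=6, th=25&3=1
[2]⇒row 6+8=14  col 1·2+0=2
row: 9 vs 14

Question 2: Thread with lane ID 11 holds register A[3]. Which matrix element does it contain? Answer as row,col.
lane 11: gr=2 (11/4), th=3 (11%4)
i=3: r=2+8=10, c=3*2+1=7

10,7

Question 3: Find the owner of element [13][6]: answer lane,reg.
23,2

r:13=>grp=5,rB=1  c:6=>tig=3,lo=0
L=5*4+3=23  i=1*2+0=2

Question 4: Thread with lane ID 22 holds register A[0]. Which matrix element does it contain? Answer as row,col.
22: gid=5,tid=2
[0] (5+0,2*2+0) = (5,4)

5,4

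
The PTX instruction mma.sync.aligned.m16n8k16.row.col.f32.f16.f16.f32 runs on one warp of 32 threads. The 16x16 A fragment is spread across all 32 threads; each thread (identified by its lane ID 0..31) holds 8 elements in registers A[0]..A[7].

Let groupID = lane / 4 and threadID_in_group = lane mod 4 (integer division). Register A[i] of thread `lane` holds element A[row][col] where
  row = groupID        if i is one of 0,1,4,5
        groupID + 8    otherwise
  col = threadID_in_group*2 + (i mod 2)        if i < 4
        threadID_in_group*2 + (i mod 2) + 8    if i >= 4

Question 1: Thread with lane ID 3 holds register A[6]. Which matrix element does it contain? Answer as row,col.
3: g=0,t=3
[6] (0+8,3*2+0+8) = (8,14)

8,14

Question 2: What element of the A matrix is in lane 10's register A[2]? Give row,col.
10,4

L=10⇒gr=10>>2=2, th=10&3=2
[2]⇒row 2+8=10  col 2·2+0+0=4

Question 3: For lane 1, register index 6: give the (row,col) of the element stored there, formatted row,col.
L=1=>grp=1>>2=0, tig=1&3=1
[6]=>row 0+8=8  col 1·2+0+8=10

8,10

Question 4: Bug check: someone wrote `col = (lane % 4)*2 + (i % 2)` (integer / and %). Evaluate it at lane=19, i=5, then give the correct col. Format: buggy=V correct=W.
buggy=7 correct=15

`(lane % 4)*2 + (i % 2)`[19,5]⇒7
19: gr=4,th=3
[5] (4+0,3*2+1+8) = (4,15)
col: 7 vs 15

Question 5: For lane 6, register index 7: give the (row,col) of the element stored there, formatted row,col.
L=6=>grp=6>>2=1, tig=6&3=2
[7]=>row 1+8=9  col 2·2+1+8=13

9,13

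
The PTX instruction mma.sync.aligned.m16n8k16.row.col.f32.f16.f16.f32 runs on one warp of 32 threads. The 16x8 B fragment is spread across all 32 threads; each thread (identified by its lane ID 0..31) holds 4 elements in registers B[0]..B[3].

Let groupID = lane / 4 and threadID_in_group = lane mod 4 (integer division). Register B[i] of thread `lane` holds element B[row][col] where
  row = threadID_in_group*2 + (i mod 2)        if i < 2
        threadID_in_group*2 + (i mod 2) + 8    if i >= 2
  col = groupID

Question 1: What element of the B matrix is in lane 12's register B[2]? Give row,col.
8,3

L=12→G=12>>2=3, T=12&3=0
[2]→row 0·2+0+8=8  col G=3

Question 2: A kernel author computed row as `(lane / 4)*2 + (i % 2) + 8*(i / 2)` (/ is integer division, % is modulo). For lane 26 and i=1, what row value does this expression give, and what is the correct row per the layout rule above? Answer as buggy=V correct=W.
buggy=13 correct=5

`(lane / 4)*2 + (i % 2) + 8*(i / 2)`[26,1]->13
lane 26->26/4=6, 26 mod 4=2
i=1  r:2·2+1+0->5  c:6
row: 13 vs 5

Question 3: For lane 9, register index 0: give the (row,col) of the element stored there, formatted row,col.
2,2

lane 9: gr=2 (9/4), th=1 (9%4)
i=0: r=1*2+0+0=2, c=gr=2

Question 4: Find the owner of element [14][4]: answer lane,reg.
19,2

c=4->g=4  r=14->rb=1,t=3,b0=0
L=4*4+3=19  i=1*2+0=2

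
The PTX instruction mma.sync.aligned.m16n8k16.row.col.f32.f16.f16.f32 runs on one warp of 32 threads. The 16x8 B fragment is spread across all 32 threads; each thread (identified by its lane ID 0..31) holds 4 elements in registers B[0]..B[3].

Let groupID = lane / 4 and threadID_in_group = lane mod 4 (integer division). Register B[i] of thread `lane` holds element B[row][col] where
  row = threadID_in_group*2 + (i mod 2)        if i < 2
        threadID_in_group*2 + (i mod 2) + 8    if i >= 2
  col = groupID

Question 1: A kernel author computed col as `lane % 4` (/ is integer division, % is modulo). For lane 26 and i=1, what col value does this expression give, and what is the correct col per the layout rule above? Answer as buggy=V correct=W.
`lane % 4`[26,1]->2
L=26->g=26>>2=6, t=26&3=2
[1]->row 2·2+1+0=5  col g=6
col: 2 vs 6

buggy=2 correct=6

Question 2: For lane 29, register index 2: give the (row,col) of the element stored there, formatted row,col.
10,7

L=29->g=29>>2=7, t=29&3=1
[2]->row 1·2+0+8=10  col g=7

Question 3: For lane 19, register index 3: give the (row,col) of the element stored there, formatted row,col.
lane 19=>19/4=4, 19 mod 4=3
i=3  r:2·3+1+8=>15  c:4

15,4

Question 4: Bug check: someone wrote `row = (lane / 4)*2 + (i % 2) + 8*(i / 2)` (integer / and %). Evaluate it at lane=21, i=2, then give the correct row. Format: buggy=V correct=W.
`(lane / 4)*2 + (i % 2) + 8*(i / 2)`[21,2]⇒18
L=21⇒gr=21>>2=5, th=21&3=1
[2]⇒row 1·2+0+8=10  col gr=5
row: 18 vs 10

buggy=18 correct=10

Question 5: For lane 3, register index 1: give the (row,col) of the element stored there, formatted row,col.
7,0

L=3->gid=3>>2=0, tid=3&3=3
[1]->row 3·2+1+0=7  col gid=0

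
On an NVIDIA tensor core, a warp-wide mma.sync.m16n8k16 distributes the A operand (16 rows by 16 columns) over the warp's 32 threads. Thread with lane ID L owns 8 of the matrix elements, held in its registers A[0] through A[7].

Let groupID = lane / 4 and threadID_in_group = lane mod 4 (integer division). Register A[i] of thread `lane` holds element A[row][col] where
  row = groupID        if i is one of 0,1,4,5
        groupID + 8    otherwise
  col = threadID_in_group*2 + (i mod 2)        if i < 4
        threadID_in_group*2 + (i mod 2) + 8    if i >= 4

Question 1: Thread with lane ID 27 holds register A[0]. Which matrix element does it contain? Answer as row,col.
6,6

lane 27=>27/4=6, 27 mod 4=3
i=0  r:6+0=>6  c:2·3+0+0=>6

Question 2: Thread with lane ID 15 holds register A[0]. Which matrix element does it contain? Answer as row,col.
lane 15: grp=3 (15/4), tig=3 (15%4)
i=0: r=3+0=3, c=3*2+0+0=6

3,6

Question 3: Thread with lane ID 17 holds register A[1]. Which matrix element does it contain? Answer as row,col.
4,3

L=17->g=17>>2=4, t=17&3=1
[1]->row 4+0=4  col 1·2+1+0=3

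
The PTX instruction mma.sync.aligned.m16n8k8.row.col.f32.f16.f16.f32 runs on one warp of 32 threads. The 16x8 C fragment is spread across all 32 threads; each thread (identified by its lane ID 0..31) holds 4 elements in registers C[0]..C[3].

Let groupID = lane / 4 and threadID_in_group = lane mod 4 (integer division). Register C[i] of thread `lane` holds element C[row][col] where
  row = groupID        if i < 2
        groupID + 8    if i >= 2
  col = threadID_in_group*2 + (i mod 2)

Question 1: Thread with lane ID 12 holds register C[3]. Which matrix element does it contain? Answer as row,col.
lane 12⇒12/4=3, 12 mod 4=0
i=3  r:3+8⇒11  c:2·0+1⇒1

11,1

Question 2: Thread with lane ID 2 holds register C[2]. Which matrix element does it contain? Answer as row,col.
8,4

lane 2->2/4=0, 2 mod 4=2
i=2  r:0+8->8  c:2·2+0->4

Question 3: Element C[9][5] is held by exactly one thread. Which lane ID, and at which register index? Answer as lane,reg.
r:9=>grp=1,rB=1  c:5=>tig=2,lo=1
L=1*4+2=6  i=1*2+1=3

6,3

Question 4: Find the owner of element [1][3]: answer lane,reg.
r: 1->gid=1,r8=0  c: 3->tid=1,i&1=1
L=1*4+1=5  i=0*2+1=1

5,1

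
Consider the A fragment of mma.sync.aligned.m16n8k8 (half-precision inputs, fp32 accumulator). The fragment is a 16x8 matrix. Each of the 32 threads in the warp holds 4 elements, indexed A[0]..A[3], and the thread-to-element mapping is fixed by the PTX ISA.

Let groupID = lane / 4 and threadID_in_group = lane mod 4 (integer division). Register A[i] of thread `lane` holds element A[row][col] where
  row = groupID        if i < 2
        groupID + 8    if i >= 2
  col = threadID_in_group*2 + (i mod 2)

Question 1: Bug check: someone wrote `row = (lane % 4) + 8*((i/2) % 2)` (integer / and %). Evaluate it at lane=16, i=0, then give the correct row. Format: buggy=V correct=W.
`(lane % 4) + 8*((i/2) % 2)`[16,0]->0
L=16->gid=16>>2=4, tid=16&3=0
[0]->row 4+0=4  col 0·2+0=0
row: 0 vs 4

buggy=0 correct=4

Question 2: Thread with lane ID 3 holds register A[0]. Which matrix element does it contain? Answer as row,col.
0,6

3: grp=0,tig=3
[0] (0+0,3*2+0) = (0,6)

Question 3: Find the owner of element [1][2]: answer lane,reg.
r: 1->gid=1,r8=0  c: 2->tid=1,i&1=0
L=1*4+1=5  i=0*2+0=0

5,0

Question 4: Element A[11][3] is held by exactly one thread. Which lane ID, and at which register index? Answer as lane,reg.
r=11→G=3,rhi=1  c=3→T=1,p=1
L=3*4+1=13  i=1*2+1=3

13,3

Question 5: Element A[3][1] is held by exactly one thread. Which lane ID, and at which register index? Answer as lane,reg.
r=3→G=3,rhi=0  c=1→T=0,p=1
L=3*4+0=12  i=0*2+1=1

12,1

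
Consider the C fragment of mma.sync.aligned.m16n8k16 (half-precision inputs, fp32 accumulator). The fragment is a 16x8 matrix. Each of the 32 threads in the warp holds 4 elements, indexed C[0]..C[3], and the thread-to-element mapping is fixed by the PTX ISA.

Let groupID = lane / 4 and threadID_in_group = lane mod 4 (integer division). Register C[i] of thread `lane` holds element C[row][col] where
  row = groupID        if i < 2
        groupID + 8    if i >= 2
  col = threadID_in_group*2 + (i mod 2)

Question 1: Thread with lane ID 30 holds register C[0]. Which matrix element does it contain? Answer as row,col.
lane 30: G=7 (30/4), T=2 (30%4)
i=0: r=7+0=7, c=2*2+0=4

7,4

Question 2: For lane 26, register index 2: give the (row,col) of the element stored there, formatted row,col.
lane 26->26/4=6, 26 mod 4=2
i=2  r:6+8->14  c:2·2+0->4

14,4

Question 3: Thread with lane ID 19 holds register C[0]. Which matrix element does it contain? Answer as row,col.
L=19⇒gr=19>>2=4, th=19&3=3
[0]⇒row 4+0=4  col 3·2+0=6

4,6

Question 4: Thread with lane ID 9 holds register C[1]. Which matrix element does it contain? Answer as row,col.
L=9⇒gr=9>>2=2, th=9&3=1
[1]⇒row 2+0=2  col 1·2+1=3

2,3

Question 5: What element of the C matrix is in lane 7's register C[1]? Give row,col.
lane 7: G=1 (7/4), T=3 (7%4)
i=1: r=1+0=1, c=3*2+1=7

1,7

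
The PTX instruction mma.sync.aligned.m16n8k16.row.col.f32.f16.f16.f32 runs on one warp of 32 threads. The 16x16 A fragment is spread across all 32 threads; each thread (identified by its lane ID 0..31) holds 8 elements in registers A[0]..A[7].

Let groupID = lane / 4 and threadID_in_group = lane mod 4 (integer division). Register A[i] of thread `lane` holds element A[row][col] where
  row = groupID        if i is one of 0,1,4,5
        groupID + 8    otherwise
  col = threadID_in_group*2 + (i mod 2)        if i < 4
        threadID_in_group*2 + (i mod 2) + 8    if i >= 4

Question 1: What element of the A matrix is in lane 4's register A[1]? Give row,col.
1,1

L=4->g=4>>2=1, t=4&3=0
[1]->row 1+0=1  col 0·2+1+0=1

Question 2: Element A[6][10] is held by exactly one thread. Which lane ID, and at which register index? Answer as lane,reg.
r: 6->gid=6,r8=0  c: 10->c8=1,tid=1,i&1=0
L=6*4+1=25  i=1*4+0*2+0=4

25,4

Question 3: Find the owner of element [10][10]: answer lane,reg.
r=10⇒gr=2,Rb=1  c=10⇒Cb=1,th=1,odd=0
L=2*4+1=9  i=1*4+1*2+0=6

9,6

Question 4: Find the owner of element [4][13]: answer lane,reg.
18,5

r: 4->gid=4,r8=0  c: 13->c8=1,tid=2,i&1=1
L=4*4+2=18  i=1*4+0*2+1=5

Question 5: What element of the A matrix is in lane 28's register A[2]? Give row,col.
15,0

lane 28→28/4=7, 28 mod 4=0
i=2  r:7+8→15  c:2·0+0+0→0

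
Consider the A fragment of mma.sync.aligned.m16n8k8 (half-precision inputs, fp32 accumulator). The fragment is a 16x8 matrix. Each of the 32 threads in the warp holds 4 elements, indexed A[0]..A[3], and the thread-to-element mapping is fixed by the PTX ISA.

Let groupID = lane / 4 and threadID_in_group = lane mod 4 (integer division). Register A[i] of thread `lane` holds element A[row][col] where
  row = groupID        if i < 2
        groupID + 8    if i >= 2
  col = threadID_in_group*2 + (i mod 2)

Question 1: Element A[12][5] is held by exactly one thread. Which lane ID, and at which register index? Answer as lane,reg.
r=12->g=4,rb=1  c=5->t=2,b0=1
L=4*4+2=18  i=1*2+1=3

18,3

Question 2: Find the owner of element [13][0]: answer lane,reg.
r=13→G=5,rhi=1  c=0→T=0,p=0
L=5*4+0=20  i=1*2+0=2

20,2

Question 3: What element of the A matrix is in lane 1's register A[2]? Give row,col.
L=1=>grp=1>>2=0, tig=1&3=1
[2]=>row 0+8=8  col 1·2+0=2

8,2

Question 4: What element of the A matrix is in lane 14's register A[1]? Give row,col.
14: gr=3,th=2
[1] (3+0,2*2+1) = (3,5)

3,5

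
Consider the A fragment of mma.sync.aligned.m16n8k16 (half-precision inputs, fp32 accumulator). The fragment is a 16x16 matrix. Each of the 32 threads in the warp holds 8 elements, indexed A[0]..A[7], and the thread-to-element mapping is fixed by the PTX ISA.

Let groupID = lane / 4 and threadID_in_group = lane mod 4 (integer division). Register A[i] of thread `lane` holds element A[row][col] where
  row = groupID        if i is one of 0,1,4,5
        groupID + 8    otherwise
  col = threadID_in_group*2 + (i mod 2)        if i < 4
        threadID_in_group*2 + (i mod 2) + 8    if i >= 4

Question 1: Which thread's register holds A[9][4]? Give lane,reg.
r=9->g=1,rb=1  c=4->cb=0,t=2,b0=0
L=1*4+2=6  i=0*4+1*2+0=2

6,2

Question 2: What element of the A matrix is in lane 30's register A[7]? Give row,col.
15,13

30: g=7,t=2
[7] (7+8,2*2+1+8) = (15,13)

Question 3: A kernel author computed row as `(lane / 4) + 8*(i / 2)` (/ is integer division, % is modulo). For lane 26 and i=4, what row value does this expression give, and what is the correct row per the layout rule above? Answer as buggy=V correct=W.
buggy=22 correct=6

`(lane / 4) + 8*(i / 2)`[26,4]→22
L=26→G=26>>2=6, T=26&3=2
[4]→row 6+0=6  col 2·2+0+8=12
row: 22 vs 6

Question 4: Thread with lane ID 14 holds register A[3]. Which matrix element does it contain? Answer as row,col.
11,5

14: gr=3,th=2
[3] (3+8,2*2+1+0) = (11,5)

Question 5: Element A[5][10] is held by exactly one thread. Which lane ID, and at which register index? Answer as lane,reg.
21,4

r=5⇒gr=5,Rb=0  c=10⇒Cb=1,th=1,odd=0
L=5*4+1=21  i=1*4+0*2+0=4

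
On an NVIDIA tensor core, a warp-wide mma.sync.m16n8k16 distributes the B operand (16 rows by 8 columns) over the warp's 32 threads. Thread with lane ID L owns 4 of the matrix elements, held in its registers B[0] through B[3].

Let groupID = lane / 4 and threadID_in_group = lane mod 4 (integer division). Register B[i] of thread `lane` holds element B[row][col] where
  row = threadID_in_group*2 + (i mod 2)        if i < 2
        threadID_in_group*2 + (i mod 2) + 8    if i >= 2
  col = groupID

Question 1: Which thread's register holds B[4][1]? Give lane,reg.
6,0

c=1->g=1  r=4->rb=0,t=2,b0=0
L=1*4+2=6  i=0*2+0=0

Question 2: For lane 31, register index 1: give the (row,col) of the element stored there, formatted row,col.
7,7

lane 31⇒31/4=7, 31 mod 4=3
i=1  r:2·3+1+0⇒7  c:7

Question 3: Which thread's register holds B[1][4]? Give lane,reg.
c=4→G=4  r=1→rhi=0,T=0,p=1
L=4*4+0=16  i=0*2+1=1

16,1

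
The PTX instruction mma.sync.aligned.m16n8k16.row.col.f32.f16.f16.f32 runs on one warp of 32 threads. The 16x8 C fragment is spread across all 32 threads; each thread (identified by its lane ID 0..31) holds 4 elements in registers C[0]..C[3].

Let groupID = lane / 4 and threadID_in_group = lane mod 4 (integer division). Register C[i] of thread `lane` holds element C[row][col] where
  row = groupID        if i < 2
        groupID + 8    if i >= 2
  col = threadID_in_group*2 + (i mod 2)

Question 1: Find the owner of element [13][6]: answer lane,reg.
23,2

r:13=>grp=5,rB=1  c:6=>tig=3,lo=0
L=5*4+3=23  i=1*2+0=2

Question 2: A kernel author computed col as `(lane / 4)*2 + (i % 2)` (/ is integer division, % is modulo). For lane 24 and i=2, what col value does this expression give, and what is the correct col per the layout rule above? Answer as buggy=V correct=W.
buggy=12 correct=0

`(lane / 4)*2 + (i % 2)`[24,2]→12
24: G=6,T=0
[2] (6+8,0*2+0) = (14,0)
col: 12 vs 0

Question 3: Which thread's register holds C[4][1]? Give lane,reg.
r:4=>grp=4,rB=0  c:1=>tig=0,lo=1
L=4*4+0=16  i=0*2+1=1

16,1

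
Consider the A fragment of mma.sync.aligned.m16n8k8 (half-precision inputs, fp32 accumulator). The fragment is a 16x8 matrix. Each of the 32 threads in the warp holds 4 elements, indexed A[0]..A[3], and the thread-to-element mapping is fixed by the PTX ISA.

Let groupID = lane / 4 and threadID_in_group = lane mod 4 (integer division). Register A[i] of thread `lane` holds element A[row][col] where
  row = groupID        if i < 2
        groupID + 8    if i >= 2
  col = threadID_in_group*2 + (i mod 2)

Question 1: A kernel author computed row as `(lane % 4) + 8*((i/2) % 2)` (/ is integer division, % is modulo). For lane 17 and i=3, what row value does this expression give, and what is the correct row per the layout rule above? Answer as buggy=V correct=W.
`(lane % 4) + 8*((i/2) % 2)`[17,3]=>9
lane 17=>17/4=4, 17 mod 4=1
i=3  r:4+8=>12  c:2·1+1=>3
row: 9 vs 12

buggy=9 correct=12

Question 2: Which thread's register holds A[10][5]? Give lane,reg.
r=10⇒gr=2,Rb=1  c=5⇒th=2,odd=1
L=2*4+2=10  i=1*2+1=3

10,3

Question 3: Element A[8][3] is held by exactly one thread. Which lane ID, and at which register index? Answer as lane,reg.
1,3

r:8=>grp=0,rB=1  c:3=>tig=1,lo=1
L=0*4+1=1  i=1*2+1=3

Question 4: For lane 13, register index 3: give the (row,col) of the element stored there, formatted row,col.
lane 13->13/4=3, 13 mod 4=1
i=3  r:3+8->11  c:2·1+1->3

11,3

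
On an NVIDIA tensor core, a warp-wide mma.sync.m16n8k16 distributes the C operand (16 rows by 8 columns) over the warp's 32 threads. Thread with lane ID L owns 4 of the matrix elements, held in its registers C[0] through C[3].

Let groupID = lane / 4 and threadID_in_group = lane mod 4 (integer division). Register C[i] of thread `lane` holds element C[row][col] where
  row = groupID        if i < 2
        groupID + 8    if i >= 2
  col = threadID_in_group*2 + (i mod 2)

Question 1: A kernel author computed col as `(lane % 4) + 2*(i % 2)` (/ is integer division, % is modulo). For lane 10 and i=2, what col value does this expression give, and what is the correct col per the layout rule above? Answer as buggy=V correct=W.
`(lane % 4) + 2*(i % 2)`[10,2]->2
lane 10->10/4=2, 10 mod 4=2
i=2  r:2+8->10  c:2·2+0->4
col: 2 vs 4

buggy=2 correct=4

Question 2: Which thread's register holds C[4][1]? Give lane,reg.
r=4->g=4,rb=0  c=1->t=0,b0=1
L=4*4+0=16  i=0*2+1=1

16,1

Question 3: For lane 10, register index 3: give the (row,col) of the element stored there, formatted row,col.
lane 10: grp=2 (10/4), tig=2 (10%4)
i=3: r=2+8=10, c=2*2+1=5

10,5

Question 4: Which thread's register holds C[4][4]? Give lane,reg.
18,0

r: 4->gid=4,r8=0  c: 4->tid=2,i&1=0
L=4*4+2=18  i=0*2+0=0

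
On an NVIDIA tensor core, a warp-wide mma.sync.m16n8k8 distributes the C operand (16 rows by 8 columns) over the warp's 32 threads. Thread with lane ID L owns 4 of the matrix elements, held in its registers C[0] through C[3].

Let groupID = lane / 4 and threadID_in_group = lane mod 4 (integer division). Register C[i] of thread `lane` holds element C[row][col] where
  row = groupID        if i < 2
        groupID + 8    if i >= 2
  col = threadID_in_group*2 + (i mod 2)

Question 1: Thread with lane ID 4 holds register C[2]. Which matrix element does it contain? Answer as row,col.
lane 4: gid=1 (4/4), tid=0 (4%4)
i=2: r=1+8=9, c=0*2+0=0

9,0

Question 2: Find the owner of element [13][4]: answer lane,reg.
22,2

r=13⇒gr=5,Rb=1  c=4⇒th=2,odd=0
L=5*4+2=22  i=1*2+0=2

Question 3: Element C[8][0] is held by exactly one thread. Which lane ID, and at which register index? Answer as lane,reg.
r:8=>grp=0,rB=1  c:0=>tig=0,lo=0
L=0*4+0=0  i=1*2+0=2

0,2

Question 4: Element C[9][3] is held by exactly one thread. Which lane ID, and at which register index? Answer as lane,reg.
r:9=>grp=1,rB=1  c:3=>tig=1,lo=1
L=1*4+1=5  i=1*2+1=3

5,3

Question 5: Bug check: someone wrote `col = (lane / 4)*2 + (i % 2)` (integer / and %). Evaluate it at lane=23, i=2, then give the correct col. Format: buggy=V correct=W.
buggy=10 correct=6

`(lane / 4)*2 + (i % 2)`[23,2]→10
lane 23: G=5 (23/4), T=3 (23%4)
i=2: r=5+8=13, c=3*2+0=6
col: 10 vs 6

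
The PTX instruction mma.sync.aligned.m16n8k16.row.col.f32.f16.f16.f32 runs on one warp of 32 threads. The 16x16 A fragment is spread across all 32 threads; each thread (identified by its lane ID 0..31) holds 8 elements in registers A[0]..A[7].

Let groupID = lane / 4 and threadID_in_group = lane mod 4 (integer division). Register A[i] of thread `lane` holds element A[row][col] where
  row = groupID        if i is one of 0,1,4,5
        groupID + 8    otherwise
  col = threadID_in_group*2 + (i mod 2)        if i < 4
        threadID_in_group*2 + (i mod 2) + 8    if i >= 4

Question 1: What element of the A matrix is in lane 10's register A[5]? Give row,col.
2,13

L=10→G=10>>2=2, T=10&3=2
[5]→row 2+0=2  col 2·2+1+8=13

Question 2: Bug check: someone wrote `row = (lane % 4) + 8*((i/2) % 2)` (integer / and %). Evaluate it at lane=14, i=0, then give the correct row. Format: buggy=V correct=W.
`(lane % 4) + 8*((i/2) % 2)`[14,0]->2
lane 14: g=3 (14/4), t=2 (14%4)
i=0: r=3+0=3, c=2*2+0+0=4
row: 2 vs 3

buggy=2 correct=3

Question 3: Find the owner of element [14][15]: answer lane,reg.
r=14⇒gr=6,Rb=1  c=15⇒Cb=1,th=3,odd=1
L=6*4+3=27  i=1*4+1*2+1=7

27,7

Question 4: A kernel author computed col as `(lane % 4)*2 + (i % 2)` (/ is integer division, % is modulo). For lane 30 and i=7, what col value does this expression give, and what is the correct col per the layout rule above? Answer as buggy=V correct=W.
buggy=5 correct=13

`(lane % 4)*2 + (i % 2)`[30,7]⇒5
L=30⇒gr=30>>2=7, th=30&3=2
[7]⇒row 7+8=15  col 2·2+1+8=13
col: 5 vs 13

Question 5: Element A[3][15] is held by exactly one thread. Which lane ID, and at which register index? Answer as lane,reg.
r=3->g=3,rb=0  c=15->cb=1,t=3,b0=1
L=3*4+3=15  i=1*4+0*2+1=5

15,5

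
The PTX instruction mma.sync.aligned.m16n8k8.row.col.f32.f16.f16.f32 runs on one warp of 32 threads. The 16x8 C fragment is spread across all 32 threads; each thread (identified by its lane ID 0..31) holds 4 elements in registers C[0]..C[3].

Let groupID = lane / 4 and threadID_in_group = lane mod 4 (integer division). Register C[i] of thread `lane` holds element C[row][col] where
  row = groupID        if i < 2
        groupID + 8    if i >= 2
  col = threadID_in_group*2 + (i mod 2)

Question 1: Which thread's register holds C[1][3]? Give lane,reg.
r:1=>grp=1,rB=0  c:3=>tig=1,lo=1
L=1*4+1=5  i=0*2+1=1

5,1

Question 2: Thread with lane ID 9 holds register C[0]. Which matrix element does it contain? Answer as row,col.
2,2

lane 9->9/4=2, 9 mod 4=1
i=0  r:2+0->2  c:2·1+0->2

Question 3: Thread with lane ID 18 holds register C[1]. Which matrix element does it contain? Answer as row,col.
4,5

lane 18: G=4 (18/4), T=2 (18%4)
i=1: r=4+0=4, c=2*2+1=5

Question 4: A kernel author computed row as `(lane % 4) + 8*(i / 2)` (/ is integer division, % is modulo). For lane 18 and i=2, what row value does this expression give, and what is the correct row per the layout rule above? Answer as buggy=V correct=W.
`(lane % 4) + 8*(i / 2)`[18,2]->10
lane 18->18/4=4, 18 mod 4=2
i=2  r:4+8->12  c:2·2+0->4
row: 10 vs 12

buggy=10 correct=12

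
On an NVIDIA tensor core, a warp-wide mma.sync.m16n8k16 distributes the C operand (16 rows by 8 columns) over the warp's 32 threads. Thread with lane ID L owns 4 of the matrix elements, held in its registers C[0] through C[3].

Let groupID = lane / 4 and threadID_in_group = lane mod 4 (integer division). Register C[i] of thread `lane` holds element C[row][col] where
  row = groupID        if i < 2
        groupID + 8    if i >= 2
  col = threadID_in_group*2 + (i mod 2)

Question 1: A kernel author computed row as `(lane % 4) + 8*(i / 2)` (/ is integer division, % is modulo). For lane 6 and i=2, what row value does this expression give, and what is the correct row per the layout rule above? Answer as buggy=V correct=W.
`(lane % 4) + 8*(i / 2)`[6,2]->10
L=6->gid=6>>2=1, tid=6&3=2
[2]->row 1+8=9  col 2·2+0=4
row: 10 vs 9

buggy=10 correct=9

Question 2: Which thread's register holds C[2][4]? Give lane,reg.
r=2→G=2,rhi=0  c=4→T=2,p=0
L=2*4+2=10  i=0*2+0=0

10,0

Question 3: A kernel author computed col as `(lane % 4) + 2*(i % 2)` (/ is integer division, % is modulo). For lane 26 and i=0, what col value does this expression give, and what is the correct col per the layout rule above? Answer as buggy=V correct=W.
buggy=2 correct=4

`(lane % 4) + 2*(i % 2)`[26,0]=>2
26: grp=6,tig=2
[0] (6+0,2*2+0) = (6,4)
col: 2 vs 4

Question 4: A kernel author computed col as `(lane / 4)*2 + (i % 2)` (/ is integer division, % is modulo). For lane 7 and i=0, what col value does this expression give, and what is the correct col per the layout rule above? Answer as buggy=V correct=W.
buggy=2 correct=6

`(lane / 4)*2 + (i % 2)`[7,0]->2
lane 7: g=1 (7/4), t=3 (7%4)
i=0: r=1+0=1, c=3*2+0=6
col: 2 vs 6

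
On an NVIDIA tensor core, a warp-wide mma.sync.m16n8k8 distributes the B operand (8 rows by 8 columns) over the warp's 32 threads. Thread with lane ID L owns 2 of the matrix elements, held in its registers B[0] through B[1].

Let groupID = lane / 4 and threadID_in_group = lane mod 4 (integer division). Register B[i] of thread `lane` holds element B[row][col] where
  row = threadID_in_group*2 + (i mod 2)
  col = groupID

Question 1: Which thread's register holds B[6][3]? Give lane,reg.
15,0

c:3=>grp=3  r:6=>tig=3,lo=0
L=3*4+3=15  i=0=0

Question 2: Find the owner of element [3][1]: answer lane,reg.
c=1->g=1  r=3->t=1,b0=1
L=1*4+1=5  i=1=1

5,1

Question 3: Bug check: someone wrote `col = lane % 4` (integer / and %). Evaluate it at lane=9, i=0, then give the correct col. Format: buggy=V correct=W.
`lane % 4`[9,0]->1
L=9->g=9>>2=2, t=9&3=1
[0]->row 1·2+0=2  col g=2
col: 1 vs 2

buggy=1 correct=2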